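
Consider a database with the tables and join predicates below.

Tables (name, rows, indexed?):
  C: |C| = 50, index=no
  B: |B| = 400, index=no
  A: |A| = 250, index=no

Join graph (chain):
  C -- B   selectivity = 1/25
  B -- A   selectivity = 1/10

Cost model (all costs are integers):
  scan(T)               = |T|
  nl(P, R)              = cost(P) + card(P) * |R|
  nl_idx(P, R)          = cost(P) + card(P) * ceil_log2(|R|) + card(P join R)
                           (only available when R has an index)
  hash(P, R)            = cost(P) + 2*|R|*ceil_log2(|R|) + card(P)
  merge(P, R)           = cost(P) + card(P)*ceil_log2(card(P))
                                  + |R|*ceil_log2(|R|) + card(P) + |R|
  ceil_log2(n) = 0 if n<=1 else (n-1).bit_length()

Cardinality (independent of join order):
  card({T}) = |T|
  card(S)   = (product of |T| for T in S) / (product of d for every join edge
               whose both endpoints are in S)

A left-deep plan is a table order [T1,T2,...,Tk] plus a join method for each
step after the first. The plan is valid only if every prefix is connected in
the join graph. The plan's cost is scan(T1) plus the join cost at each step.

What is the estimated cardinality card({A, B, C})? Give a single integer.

20000

Tables in S: A(250), B(400), C(50)
Edges inside S: C-B(d=25), B-A(d=10)
numerator = 250 * 400 * 50 = 5000000
denominator = 25 * 10 = 250
card(S) = 5000000 / 250 = 20000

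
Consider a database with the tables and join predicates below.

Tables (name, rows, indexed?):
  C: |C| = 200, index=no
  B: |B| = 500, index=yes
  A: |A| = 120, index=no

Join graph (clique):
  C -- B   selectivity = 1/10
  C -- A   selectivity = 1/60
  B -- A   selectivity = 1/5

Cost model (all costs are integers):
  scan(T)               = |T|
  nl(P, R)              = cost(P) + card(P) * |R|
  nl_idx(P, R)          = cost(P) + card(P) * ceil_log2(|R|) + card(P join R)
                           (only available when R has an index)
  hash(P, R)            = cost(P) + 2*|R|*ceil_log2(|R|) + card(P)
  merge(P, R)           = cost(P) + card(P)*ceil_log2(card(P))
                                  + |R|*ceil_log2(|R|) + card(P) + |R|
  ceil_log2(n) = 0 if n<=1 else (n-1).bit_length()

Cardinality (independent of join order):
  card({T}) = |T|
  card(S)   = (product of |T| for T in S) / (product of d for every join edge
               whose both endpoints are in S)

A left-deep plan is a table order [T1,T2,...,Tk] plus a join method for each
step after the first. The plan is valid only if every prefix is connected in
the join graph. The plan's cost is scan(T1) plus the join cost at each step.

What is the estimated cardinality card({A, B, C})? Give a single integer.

Tables in S: A(120), B(500), C(200)
Edges inside S: C-B(d=10), C-A(d=60), B-A(d=5)
numerator = 120 * 500 * 200 = 12000000
denominator = 10 * 60 * 5 = 3000
card(S) = 12000000 / 3000 = 4000

4000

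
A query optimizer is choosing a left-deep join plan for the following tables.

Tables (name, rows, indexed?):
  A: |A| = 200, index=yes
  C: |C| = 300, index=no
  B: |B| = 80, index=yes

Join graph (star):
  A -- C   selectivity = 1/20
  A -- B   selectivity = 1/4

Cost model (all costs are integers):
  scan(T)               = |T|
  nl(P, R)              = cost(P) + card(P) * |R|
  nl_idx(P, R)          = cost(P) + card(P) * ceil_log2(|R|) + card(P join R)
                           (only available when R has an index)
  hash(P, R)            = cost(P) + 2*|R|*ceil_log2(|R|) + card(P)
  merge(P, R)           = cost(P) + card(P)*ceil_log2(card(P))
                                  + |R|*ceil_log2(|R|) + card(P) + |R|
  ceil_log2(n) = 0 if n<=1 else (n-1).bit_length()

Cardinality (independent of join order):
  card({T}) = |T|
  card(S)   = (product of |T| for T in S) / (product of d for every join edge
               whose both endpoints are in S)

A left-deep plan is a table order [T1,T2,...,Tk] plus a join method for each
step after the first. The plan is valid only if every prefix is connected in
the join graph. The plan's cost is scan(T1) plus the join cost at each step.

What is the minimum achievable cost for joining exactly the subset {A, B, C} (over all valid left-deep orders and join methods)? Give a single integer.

Selinger DP over subsets of {A,B,C}:
  {A}: scan cost=200, card=200
  {C}: scan cost=300, card=300
  {B}: scan cost=80, card=80
  {AC}: card=3000; try (A,hash)→3800, (C,merge)→5000, (A,merge)→5100, (A,nl_idx)→5700, (C,hash)→5800, (C,nl)→60200 …(+1); best=3800 via (A,hash)
  {AB}: card=4000; try (B,hash)→1520, (A,merge)→2520, (B,merge)→2640, (A,hash)→3360, (A,nl_idx)→4720, (B,nl_idx)→5600 …(+2); best=1520 via (B,hash)
  {ABC}: card=60000; try (B,hash)→7920, (C,hash)→10920, (B,merge)→43440, (C,merge)→56520, (B,nl_idx)→84800, (B,nl)→243800 …(+1); best=7920 via (B,hash)

7920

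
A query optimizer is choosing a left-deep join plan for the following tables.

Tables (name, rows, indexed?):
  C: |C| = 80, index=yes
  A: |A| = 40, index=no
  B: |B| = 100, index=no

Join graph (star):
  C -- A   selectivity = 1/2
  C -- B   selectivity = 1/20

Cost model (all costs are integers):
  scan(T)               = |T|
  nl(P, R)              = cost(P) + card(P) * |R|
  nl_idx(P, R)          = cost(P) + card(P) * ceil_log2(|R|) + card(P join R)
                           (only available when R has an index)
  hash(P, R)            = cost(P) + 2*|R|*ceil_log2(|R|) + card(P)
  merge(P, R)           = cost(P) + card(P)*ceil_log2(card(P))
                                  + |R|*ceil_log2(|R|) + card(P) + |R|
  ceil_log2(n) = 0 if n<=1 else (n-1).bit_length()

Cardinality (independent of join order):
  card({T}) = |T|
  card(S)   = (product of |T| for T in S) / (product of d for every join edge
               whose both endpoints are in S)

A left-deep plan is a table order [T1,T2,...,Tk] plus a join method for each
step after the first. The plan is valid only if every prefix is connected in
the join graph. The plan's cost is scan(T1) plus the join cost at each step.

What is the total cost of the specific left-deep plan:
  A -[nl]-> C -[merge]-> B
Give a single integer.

step 1: scan A: cost=40, card=40
step 2: join C via nl
    card(P join C) = 40*80/(2) = 1600
    cost = 40 + 40*80 = 3240
step 3: join B via merge
    card(P join B) = 1600*100/(20) = 8000
    cost = 3240 + 1600*11 + 100*7 + 1600 + 100 = 23240

23240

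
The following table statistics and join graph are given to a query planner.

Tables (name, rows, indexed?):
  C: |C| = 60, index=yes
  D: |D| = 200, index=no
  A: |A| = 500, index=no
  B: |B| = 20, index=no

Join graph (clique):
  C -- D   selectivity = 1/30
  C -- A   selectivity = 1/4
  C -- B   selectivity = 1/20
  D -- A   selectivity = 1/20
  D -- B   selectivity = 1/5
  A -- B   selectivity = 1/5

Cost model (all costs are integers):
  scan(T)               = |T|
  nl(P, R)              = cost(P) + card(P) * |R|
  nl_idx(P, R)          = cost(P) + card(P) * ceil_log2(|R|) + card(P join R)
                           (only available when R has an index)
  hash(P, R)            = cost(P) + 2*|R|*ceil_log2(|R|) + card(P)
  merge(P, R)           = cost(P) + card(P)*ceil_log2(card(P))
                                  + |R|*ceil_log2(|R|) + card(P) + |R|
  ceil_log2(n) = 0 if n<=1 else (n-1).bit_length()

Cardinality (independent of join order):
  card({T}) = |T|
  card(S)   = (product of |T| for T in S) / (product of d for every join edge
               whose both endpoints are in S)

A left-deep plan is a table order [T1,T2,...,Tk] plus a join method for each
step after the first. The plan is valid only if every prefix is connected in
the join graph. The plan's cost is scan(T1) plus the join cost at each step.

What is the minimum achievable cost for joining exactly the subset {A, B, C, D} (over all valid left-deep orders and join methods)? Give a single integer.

Selinger DP over subsets of {A,B,C,D}:
  {C}: scan cost=60, card=60
  {D}: scan cost=200, card=200
  {A}: scan cost=500, card=500
  {B}: scan cost=20, card=20
  {CD}: card=400; try (C,hash)→1120, (C,nl_idx)→1800, (D,merge)→2280, (C,merge)→2420, (D,hash)→3320, (D,nl)→12060 …(+1); best=1120 via (C,hash)
  {AC}: card=7500; try (C,hash)→1720, (A,merge)→5480, (C,merge)→5920, (A,hash)→9120, (C,nl_idx)→11000, (A,nl)→30060 …(+1); best=1720 via (C,hash)
  {BC}: card=60; try (C,nl_idx)→200, (B,hash)→320, (C,merge)→560, (B,merge)→600, (C,hash)→760, (C,nl)→1220 …(+1); best=200 via (C,nl_idx)
  {AD}: card=5000; try (D,hash)→4200, (A,merge)→7000, (D,merge)→7300, (A,hash)→9400, (A,nl)→100200, (D,nl)→100500; best=4200 via (D,hash)
  {BD}: card=800; try (B,hash)→600, (D,merge)→1940, (B,merge)→2120, (D,hash)→3240, (D,nl)→4020, (B,nl)→4200; best=600 via (B,hash)
  {AB}: card=2000; try (B,hash)→1200, (A,merge)→5140, (B,merge)→5620, (A,hash)→9040, (A,nl)→10020, (B,nl)→10500; best=1200 via (B,hash)
  {ACD}: card=2500; try (C,hash)→9920, (A,merge)→10120, (A,hash)→10520, (D,hash)→12420, (C,nl_idx)→36700, (C,merge)→74620 …(+4); best=9920 via (C,hash)
  {BCD}: card=80; try (B,hash)→1720, (C,hash)→2120, (D,merge)→2420, (D,hash)→3460, (B,merge)→5240, (C,nl_idx)→5480 …(+4); best=1720 via (B,hash)
  {ABC}: card=1500; try (C,hash)→3920, (A,merge)→5620, (A,hash)→9260, (B,hash)→9420, (C,nl_idx)→14700, (C,merge)→25620 …(+4); best=3920 via (C,hash)
  {ABD}: card=4000; try (D,hash)→6400, (B,hash)→9400, (A,hash)→10400, (A,merge)→14400, (D,merge)→27000, (B,merge)→74320 …(+3); best=6400 via (D,hash)
  {ABCD}: card=100; try (A,merge)→7360, (D,hash)→8620, (A,hash)→10800, (C,hash)→11120, (B,hash)→12620, (D,merge)→23720 …(+7); best=7360 via (A,merge)

7360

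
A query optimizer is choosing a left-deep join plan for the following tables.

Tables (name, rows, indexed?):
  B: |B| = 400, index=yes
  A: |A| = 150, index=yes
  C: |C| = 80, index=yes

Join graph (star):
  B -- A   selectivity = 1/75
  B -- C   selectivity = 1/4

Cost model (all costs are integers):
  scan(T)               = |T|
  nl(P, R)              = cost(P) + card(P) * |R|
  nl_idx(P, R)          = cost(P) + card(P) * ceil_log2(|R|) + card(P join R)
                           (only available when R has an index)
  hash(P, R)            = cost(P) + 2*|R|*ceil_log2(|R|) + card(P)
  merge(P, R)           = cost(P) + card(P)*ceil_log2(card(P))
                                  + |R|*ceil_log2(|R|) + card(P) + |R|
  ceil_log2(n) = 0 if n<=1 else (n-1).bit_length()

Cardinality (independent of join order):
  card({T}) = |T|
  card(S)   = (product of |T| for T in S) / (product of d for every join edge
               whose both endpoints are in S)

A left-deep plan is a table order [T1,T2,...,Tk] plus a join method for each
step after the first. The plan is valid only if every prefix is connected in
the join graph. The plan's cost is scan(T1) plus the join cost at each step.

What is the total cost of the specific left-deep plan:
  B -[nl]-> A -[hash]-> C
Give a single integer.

step 1: scan B: cost=400, card=400
step 2: join A via nl
    card(P join A) = 400*150/(75) = 800
    cost = 400 + 400*150 = 60400
step 3: join C via hash
    card(P join C) = 800*80/(4) = 16000
    cost = 60400 + 2*80*7 + 800 = 62320

62320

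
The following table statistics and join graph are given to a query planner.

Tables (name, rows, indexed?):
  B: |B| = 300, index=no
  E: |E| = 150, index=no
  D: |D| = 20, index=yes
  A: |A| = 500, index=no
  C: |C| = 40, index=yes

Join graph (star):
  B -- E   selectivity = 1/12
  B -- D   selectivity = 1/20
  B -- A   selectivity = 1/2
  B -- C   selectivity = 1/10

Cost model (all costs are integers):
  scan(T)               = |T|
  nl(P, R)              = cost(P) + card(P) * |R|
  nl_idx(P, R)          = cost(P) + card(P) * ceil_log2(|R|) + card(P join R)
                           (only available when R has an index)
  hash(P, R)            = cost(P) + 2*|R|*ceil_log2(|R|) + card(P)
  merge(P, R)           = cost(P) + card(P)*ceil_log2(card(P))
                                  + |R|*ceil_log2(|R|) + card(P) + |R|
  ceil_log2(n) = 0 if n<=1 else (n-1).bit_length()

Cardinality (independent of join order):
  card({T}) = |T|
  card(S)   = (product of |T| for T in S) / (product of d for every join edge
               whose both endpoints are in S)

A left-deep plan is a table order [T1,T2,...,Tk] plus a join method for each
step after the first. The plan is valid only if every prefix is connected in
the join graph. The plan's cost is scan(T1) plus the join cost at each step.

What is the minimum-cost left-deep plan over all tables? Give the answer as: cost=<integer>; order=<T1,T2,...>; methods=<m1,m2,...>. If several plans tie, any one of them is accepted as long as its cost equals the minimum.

cost=29180; order=B,D,C,E,A; methods=hash,hash,hash,hash

Selinger DP (subsets sized 1..n):
  {B}: scan cost=300, card=300
  {E}: scan cost=150, card=150
  {D}: scan cost=20, card=20
  {A}: scan cost=500, card=500
  {C}: scan cost=40, card=40
  {BE}: card=3750; try (E,hash)→3000, (B,merge)→4500, (E,merge)→4650, (B,hash)→5700, (B,nl)→45150, (E,nl)→45300; best=3000 via (E,hash)
  {BD}: card=300; try (D,hash)→800, (D,nl_idx)→2100, (B,merge)→3140, (D,merge)→3420, (B,hash)→5440, (B,nl)→6020 …(+1); best=800 via (D,hash)
  {AB}: card=75000; try (B,hash)→6400, (A,merge)→8300, (B,merge)→8500, (A,hash)→9600, (A,nl)→150300, (B,nl)→150500; best=6400 via (B,hash)
  {BC}: card=1200; try (C,hash)→1080, (C,nl_idx)→3300, (B,merge)→3320, (C,merge)→3580, (B,hash)→5480, (B,nl)→12040 …(+1); best=1080 via (C,hash)
  {BDE}: card=3750; try (E,hash)→3500, (E,merge)→5150, (D,hash)→6950, (D,nl_idx)→25500, (E,nl)→45800, (D,merge)→51870 …(+1); best=3500 via (E,hash)
  {ABE}: card=937500; try (A,hash)→15750, (A,merge)→56750, (E,hash)→83800, (E,merge)→1357750, (A,nl)→1878000, (E,nl)→11256400; best=15750 via (A,hash)
  {BCE}: card=15000; try (E,hash)→4680, (C,hash)→7230, (E,merge)→16830, (C,nl_idx)→40500, (C,merge)→52030, (C,nl)→153000 …(+1); best=4680 via (E,hash)
  {ABD}: card=75000; try (A,merge)→8800, (A,hash)→10100, (D,hash)→81600, (A,nl)→150800, (D,nl_idx)→456400, (D,merge)→1356520 …(+1); best=8800 via (A,merge)
  {BCD}: card=1200; try (C,hash)→1580, (D,hash)→2480, (C,nl_idx)→3800, (C,merge)→4080, (D,nl_idx)→8280, (C,nl)→12800 …(+2); best=1580 via (C,hash)
  {ABC}: card=300000; try (A,hash)→11280, (A,merge)→20480, (C,hash)→81880, (A,nl)→601080, (C,nl_idx)→756400, (C,merge)→1356680 …(+1); best=11280 via (A,hash)
  {ABDE}: card=937500; try (A,hash)→16250, (A,merge)→57250, (E,hash)→86200, (D,hash)→953450, (E,merge)→1360150, (A,nl)→1878500 …(+4); best=16250 via (A,hash)
  {BCDE}: card=15000; try (E,hash)→5180, (C,hash)→7730, (E,merge)→17330, (D,hash)→19880, (C,nl_idx)→41000, (C,merge)→52530 …(+5); best=5180 via (E,hash)
  {ABCE}: card=3750000; try (A,hash)→28680, (A,merge)→234680, (E,hash)→313680, (C,hash)→953730, (E,merge)→6012630, (A,nl)→7504680 …(+4); best=28680 via (A,hash)
  {ABCD}: card=300000; try (A,hash)→11780, (A,merge)→20980, (C,hash)→84280, (D,hash)→311480, (A,nl)→601580, (C,nl_idx)→758800 …(+5); best=11780 via (A,hash)
  {ABCDE}: card=3750000; try (A,hash)→29180, (A,merge)→235180, (E,hash)→314180, (C,hash)→954230, (D,hash)→3778880, (E,merge)→6013130 …(+8); best=29180 via (A,hash)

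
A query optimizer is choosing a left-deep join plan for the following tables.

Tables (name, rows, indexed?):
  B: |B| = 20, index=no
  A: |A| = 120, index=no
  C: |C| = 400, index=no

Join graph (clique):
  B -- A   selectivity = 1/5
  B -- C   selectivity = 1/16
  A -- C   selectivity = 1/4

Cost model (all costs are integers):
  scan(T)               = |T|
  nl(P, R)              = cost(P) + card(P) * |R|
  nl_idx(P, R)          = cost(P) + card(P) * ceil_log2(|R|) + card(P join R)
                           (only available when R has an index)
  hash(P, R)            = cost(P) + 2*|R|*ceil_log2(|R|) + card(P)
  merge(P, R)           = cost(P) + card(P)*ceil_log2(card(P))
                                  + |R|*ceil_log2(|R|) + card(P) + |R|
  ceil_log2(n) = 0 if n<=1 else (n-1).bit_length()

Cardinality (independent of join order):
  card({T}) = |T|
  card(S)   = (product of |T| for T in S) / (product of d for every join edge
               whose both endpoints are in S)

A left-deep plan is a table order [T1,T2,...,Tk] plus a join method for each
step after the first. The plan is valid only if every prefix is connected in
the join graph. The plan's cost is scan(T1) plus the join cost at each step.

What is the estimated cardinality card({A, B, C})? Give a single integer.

3000

Tables in S: A(120), B(20), C(400)
Edges inside S: B-A(d=5), B-C(d=16), A-C(d=4)
numerator = 120 * 20 * 400 = 960000
denominator = 5 * 16 * 4 = 320
card(S) = 960000 / 320 = 3000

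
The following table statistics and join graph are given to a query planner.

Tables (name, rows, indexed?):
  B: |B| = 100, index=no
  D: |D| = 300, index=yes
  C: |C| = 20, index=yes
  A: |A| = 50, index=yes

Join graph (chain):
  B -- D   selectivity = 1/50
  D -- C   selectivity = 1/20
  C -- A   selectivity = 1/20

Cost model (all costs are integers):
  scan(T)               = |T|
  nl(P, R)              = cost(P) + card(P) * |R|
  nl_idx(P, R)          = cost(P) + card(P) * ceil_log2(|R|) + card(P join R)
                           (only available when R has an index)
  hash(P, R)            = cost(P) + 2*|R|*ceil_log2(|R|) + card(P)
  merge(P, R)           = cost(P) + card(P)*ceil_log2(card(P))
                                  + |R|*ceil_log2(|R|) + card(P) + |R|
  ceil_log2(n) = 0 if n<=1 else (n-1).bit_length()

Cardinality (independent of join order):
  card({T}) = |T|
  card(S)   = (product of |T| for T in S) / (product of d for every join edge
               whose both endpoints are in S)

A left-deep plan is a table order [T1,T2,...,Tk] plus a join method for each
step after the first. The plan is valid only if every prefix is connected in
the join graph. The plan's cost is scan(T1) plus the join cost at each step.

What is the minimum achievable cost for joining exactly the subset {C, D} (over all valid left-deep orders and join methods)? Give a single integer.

Selinger DP over subsets of {C,D}:
  {D}: scan cost=300, card=300
  {C}: scan cost=20, card=20
  {CD}: card=300; try (D,nl_idx)→500, (C,hash)→800, (C,nl_idx)→2100, (D,merge)→3140, (C,merge)→3420, (D,hash)→5440 …(+2); best=500 via (D,nl_idx)

500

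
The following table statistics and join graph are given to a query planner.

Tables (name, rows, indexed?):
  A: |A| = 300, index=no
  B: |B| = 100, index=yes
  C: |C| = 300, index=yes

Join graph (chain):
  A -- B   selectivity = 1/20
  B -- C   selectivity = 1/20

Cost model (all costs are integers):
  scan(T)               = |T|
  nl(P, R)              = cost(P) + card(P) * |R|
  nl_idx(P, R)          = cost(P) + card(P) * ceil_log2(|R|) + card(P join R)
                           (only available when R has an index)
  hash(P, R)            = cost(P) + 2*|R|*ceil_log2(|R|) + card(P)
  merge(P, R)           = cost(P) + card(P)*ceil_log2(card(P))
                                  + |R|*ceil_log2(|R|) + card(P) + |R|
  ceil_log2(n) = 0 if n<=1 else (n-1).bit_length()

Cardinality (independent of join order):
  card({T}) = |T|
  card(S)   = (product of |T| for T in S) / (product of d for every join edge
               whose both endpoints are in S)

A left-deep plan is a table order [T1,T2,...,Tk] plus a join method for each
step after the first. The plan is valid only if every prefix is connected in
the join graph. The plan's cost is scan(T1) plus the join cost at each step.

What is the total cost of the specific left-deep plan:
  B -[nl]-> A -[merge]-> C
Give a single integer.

51100

step 1: scan B: cost=100, card=100
step 2: join A via nl
    card(P join A) = 100*300/(20) = 1500
    cost = 100 + 100*300 = 30100
step 3: join C via merge
    card(P join C) = 1500*300/(20) = 22500
    cost = 30100 + 1500*11 + 300*9 + 1500 + 300 = 51100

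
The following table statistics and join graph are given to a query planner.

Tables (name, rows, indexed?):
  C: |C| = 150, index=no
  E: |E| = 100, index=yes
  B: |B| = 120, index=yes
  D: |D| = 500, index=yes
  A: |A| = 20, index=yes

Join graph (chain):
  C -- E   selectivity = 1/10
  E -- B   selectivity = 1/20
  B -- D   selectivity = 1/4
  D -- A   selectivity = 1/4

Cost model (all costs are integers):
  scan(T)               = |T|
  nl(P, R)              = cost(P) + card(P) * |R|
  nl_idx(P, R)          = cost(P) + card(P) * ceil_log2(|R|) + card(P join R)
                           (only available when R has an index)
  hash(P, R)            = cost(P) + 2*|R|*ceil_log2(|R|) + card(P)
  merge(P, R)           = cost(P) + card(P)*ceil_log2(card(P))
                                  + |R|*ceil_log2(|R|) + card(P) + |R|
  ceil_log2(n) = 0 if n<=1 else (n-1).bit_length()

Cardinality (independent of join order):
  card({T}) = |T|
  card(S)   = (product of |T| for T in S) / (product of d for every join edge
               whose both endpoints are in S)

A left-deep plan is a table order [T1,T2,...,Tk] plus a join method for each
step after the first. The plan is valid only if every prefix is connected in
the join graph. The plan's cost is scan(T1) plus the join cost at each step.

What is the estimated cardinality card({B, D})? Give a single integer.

Tables in S: B(120), D(500)
Edges inside S: B-D(d=4)
numerator = 120 * 500 = 60000
denominator = 4 = 4
card(S) = 60000 / 4 = 15000

15000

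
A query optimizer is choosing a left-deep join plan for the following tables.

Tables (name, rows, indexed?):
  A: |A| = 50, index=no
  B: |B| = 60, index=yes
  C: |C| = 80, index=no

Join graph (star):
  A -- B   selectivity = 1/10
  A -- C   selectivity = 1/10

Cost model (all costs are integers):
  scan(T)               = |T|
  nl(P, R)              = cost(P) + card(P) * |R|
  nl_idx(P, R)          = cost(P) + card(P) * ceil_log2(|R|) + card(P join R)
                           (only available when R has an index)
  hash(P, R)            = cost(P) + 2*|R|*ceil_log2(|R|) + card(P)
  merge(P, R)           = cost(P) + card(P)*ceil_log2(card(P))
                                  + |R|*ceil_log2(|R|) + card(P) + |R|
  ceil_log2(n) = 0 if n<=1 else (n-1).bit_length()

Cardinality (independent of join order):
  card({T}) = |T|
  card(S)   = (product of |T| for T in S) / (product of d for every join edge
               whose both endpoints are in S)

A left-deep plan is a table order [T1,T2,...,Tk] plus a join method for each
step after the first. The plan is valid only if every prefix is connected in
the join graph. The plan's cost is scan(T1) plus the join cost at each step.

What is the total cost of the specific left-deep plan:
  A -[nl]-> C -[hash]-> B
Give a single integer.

5170

step 1: scan A: cost=50, card=50
step 2: join C via nl
    card(P join C) = 50*80/(10) = 400
    cost = 50 + 50*80 = 4050
step 3: join B via hash
    card(P join B) = 400*60/(10) = 2400
    cost = 4050 + 2*60*6 + 400 = 5170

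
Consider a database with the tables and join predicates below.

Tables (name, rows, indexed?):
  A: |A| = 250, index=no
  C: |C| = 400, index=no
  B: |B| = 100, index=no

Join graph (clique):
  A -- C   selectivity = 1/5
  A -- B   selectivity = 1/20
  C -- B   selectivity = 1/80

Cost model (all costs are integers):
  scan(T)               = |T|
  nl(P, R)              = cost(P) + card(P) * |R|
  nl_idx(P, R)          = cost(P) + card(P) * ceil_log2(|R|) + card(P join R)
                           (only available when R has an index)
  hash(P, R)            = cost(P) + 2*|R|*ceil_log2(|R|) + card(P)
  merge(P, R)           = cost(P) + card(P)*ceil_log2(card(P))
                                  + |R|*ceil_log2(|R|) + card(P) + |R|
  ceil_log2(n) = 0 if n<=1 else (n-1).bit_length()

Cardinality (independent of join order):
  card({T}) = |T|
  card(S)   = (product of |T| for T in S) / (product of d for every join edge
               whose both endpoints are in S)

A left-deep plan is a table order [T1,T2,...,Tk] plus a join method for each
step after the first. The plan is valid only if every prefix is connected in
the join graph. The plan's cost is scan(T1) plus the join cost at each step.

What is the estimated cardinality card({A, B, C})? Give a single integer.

Tables in S: A(250), B(100), C(400)
Edges inside S: A-C(d=5), A-B(d=20), C-B(d=80)
numerator = 250 * 100 * 400 = 10000000
denominator = 5 * 20 * 80 = 8000
card(S) = 10000000 / 8000 = 1250

1250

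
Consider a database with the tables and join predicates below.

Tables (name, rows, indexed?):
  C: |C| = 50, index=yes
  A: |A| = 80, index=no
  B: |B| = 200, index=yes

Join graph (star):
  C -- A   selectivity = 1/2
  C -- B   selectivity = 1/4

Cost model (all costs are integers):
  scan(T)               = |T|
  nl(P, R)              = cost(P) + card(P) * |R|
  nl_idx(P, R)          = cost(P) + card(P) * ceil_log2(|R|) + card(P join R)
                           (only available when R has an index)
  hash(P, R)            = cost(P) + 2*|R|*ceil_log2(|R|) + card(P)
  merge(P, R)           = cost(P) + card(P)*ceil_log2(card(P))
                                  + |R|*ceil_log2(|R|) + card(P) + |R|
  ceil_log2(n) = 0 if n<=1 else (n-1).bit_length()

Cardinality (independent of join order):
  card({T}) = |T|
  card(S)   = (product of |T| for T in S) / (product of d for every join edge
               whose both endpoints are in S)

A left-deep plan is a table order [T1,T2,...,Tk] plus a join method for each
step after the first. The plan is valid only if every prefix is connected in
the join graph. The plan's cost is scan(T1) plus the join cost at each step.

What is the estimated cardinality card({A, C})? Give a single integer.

Tables in S: A(80), C(50)
Edges inside S: C-A(d=2)
numerator = 80 * 50 = 4000
denominator = 2 = 2
card(S) = 4000 / 2 = 2000

2000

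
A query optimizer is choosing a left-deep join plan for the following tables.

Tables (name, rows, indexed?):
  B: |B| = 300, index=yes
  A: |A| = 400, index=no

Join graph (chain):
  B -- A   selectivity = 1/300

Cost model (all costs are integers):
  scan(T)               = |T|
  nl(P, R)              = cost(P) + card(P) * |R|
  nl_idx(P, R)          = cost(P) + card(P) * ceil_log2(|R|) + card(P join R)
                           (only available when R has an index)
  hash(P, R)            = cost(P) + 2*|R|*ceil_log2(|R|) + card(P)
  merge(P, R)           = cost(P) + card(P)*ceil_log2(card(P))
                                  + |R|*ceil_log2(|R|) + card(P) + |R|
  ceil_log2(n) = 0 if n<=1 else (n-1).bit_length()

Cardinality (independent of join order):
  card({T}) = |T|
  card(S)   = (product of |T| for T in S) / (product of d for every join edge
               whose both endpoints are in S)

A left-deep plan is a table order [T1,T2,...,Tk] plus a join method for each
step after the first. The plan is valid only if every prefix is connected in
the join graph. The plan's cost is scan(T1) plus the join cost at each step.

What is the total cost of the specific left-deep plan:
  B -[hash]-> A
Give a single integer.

7800

step 1: scan B: cost=300, card=300
step 2: join A via hash
    card(P join A) = 300*400/(300) = 400
    cost = 300 + 2*400*9 + 300 = 7800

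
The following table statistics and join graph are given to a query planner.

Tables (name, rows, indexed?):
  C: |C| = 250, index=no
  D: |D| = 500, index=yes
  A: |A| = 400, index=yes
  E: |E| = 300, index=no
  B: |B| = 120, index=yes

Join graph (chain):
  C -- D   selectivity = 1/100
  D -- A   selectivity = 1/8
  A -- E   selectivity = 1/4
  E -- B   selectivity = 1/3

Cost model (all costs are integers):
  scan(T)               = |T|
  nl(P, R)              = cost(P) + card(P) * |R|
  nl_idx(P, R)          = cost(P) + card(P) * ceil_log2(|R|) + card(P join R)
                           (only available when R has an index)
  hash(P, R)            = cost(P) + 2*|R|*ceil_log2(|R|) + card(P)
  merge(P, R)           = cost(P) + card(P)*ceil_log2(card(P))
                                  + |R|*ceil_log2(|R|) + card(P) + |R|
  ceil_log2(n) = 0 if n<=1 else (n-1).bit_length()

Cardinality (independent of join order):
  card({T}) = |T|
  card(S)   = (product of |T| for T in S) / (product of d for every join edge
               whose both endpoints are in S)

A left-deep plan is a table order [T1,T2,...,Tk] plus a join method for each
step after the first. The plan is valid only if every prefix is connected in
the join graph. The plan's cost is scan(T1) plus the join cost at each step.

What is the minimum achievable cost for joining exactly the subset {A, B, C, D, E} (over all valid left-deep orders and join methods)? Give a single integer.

Selinger DP over subsets of {A,B,C,D,E}:
  {C}: scan cost=250, card=250
  {D}: scan cost=500, card=500
  {A}: scan cost=400, card=400
  {E}: scan cost=300, card=300
  {B}: scan cost=120, card=120
  {CD}: card=1250; try (D,nl_idx)→3750, (C,hash)→5000, (D,merge)→7500, (C,merge)→7750, (D,hash)→9500, (D,nl)→125250 …(+1); best=3750 via (D,nl_idx)
  {AD}: card=25000; try (A,hash)→8200, (D,merge)→9400, (A,merge)→9500, (D,hash)→9800, (D,nl_idx)→29000, (A,nl_idx)→30000 …(+2); best=8200 via (A,hash)
  {AE}: card=30000; try (E,hash)→6200, (A,merge)→7300, (E,merge)→7400, (A,hash)→7800, (A,nl_idx)→33000, (A,nl)→120300 …(+1); best=6200 via (E,hash)
  {BE}: card=12000; try (B,hash)→2280, (E,merge)→4080, (B,merge)→4260, (E,hash)→5640, (B,nl_idx)→14400, (E,nl)→36120 …(+1); best=2280 via (B,hash)
  {ACD}: card=62500; try (A,hash)→12200, (A,merge)→22750, (C,hash)→37200, (A,nl_idx)→77500, (C,merge)→410450, (A,nl)→503750 …(+1); best=12200 via (A,hash)
  {ADE}: card=1875000; try (E,hash)→38600, (D,hash)→45200, (E,merge)→411200, (D,merge)→491200, (D,nl_idx)→2151200, (E,nl)→7508200 …(+1); best=38600 via (E,hash)
  {ABE}: card=1200000; try (A,hash)→21480, (B,hash)→37880, (A,merge)→186280, (B,merge)→487160, (A,nl_idx)→1310280, (B,nl_idx)→1416200 …(+2); best=21480 via (A,hash)
  {ACDE}: card=4687500; try (E,hash)→80100, (E,merge)→1077700, (C,hash)→1917600, (E,nl)→18762200, (C,merge)→41290850, (C,nl)→468788600; best=80100 via (E,hash)
  {ABDE}: card=75000000; try (D,hash)→1230480, (B,hash)→1915280, (D,merge)→26426480, (B,merge)→41289560, (D,nl_idx)→85821480, (B,nl_idx)→88163600 …(+2); best=1230480 via (D,hash)
  {ABCDE}: card=187500000; try (B,hash)→4769280, (C,hash)→76234480, (B,merge)→112581060, (B,nl_idx)→220392600, (B,nl)→562580100, (C,merge)→2101232730 …(+1); best=4769280 via (B,hash)

4769280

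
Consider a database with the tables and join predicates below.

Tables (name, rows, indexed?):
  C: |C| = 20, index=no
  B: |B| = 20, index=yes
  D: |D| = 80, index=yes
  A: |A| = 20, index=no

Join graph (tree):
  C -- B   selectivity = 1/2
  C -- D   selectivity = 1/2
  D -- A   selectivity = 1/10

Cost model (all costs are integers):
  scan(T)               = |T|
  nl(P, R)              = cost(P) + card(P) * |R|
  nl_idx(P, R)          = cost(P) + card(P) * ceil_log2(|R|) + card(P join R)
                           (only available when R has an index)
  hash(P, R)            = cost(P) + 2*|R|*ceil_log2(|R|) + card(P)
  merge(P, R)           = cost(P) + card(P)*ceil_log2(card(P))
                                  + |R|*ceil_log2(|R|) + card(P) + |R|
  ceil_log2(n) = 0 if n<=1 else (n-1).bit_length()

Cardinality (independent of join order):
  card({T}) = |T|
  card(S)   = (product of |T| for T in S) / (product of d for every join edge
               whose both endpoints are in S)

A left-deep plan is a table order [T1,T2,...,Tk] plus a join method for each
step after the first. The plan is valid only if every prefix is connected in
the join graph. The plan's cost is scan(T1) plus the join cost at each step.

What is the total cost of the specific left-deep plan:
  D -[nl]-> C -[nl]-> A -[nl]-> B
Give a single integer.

step 1: scan D: cost=80, card=80
step 2: join C via nl
    card(P join C) = 80*20/(2) = 800
    cost = 80 + 80*20 = 1680
step 3: join A via nl
    card(P join A) = 800*20/(10) = 1600
    cost = 1680 + 800*20 = 17680
step 4: join B via nl
    card(P join B) = 1600*20/(2) = 16000
    cost = 17680 + 1600*20 = 49680

49680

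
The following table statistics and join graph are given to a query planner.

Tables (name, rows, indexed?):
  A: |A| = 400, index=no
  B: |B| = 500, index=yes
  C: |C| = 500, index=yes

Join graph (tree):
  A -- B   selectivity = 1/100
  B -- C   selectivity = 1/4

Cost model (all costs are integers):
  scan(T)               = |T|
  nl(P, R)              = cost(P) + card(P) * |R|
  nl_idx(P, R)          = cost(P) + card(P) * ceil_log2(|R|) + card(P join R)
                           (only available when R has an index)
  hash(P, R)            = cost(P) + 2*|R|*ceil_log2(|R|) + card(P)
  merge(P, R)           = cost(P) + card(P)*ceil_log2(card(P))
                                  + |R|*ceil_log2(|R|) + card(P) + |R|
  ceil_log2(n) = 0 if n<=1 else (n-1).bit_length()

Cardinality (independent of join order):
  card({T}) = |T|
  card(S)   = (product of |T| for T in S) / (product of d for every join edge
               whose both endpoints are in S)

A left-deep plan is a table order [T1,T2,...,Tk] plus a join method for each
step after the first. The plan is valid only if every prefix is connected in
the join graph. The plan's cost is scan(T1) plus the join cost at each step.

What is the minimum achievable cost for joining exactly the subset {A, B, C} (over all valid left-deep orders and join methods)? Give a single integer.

Selinger DP over subsets of {A,B,C}:
  {A}: scan cost=400, card=400
  {B}: scan cost=500, card=500
  {C}: scan cost=500, card=500
  {AB}: card=2000; try (B,nl_idx)→6000, (A,hash)→8200, (B,merge)→9400, (A,merge)→9500, (B,hash)→9800, (B,nl)→200400 …(+1); best=6000 via (B,nl_idx)
  {BC}: card=62500; try (C,hash)→10000, (B,hash)→10000, (C,merge)→10500, (B,merge)→10500, (C,nl_idx)→67500, (B,nl_idx)→67500 …(+2); best=10000 via (C,hash)
  {ABC}: card=250000; try (C,hash)→17000, (C,merge)→35000, (A,hash)→79700, (C,nl_idx)→274000, (C,nl)→1006000, (A,merge)→1076500 …(+1); best=17000 via (C,hash)

17000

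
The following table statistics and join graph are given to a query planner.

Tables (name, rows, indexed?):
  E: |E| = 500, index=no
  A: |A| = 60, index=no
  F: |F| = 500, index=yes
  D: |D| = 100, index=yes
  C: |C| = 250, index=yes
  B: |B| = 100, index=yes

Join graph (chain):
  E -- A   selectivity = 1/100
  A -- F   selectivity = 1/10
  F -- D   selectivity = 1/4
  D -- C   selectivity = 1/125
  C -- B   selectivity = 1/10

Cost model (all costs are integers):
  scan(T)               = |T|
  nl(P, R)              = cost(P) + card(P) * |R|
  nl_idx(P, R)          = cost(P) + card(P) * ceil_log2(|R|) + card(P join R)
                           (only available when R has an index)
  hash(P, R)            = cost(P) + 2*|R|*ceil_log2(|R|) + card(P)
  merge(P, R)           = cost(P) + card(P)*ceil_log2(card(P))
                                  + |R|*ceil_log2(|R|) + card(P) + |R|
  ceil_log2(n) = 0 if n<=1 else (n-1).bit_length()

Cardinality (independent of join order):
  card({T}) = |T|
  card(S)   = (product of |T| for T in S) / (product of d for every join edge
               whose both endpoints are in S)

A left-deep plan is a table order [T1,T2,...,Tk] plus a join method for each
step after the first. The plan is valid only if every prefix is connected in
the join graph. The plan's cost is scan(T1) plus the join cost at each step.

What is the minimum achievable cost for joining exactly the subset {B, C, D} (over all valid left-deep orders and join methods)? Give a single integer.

Selinger DP over subsets of {B,C,D}:
  {D}: scan cost=100, card=100
  {C}: scan cost=250, card=250
  {B}: scan cost=100, card=100
  {CD}: card=200; try (C,nl_idx)→1100, (D,hash)→1900, (D,nl_idx)→2200, (C,merge)→3150, (D,merge)→3300, (C,hash)→4200 …(+2); best=1100 via (C,nl_idx)
  {BC}: card=2500; try (B,hash)→1900, (C,merge)→3150, (B,merge)→3300, (C,nl_idx)→3400, (C,hash)→4200, (B,nl_idx)→4500 …(+2); best=1900 via (B,hash)
  {BCD}: card=2000; try (B,hash)→2700, (B,merge)→3700, (B,nl_idx)→4500, (D,hash)→5800, (B,nl)→21100, (D,nl_idx)→21400 …(+2); best=2700 via (B,hash)

2700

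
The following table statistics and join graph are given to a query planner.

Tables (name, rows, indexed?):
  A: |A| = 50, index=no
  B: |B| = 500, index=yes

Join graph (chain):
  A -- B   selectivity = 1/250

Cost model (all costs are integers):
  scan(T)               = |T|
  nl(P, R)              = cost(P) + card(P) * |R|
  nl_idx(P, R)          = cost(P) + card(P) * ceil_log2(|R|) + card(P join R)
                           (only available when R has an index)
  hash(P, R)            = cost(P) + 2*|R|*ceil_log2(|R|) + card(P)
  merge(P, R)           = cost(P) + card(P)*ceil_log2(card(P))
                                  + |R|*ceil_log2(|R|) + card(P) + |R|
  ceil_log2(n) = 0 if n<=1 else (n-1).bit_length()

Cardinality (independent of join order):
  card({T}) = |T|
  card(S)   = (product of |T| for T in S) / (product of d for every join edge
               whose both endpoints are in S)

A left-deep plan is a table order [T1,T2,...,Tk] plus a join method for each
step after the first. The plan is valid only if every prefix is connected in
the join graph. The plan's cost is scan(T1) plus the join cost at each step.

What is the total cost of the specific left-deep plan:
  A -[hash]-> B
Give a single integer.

step 1: scan A: cost=50, card=50
step 2: join B via hash
    card(P join B) = 50*500/(250) = 100
    cost = 50 + 2*500*9 + 50 = 9100

9100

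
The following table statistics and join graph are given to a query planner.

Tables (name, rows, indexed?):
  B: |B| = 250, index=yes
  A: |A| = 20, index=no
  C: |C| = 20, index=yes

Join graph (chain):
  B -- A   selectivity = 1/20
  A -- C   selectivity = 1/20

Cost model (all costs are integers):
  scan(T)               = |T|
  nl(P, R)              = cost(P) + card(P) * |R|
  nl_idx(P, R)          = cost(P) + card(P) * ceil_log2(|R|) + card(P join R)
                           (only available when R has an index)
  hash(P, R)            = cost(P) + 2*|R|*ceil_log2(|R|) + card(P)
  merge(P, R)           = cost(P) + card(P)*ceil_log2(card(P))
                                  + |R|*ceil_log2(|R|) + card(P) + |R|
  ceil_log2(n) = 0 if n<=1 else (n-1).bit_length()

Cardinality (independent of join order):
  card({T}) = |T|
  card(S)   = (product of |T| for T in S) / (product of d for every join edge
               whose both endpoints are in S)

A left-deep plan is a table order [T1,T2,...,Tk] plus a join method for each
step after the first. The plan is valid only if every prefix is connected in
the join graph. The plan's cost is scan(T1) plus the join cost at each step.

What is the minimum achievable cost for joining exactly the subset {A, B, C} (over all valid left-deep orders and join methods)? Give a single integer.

550

Selinger DP over subsets of {A,B,C}:
  {B}: scan cost=250, card=250
  {A}: scan cost=20, card=20
  {C}: scan cost=20, card=20
  {AB}: card=250; try (B,nl_idx)→430, (A,hash)→700, (B,merge)→2390, (A,merge)→2620, (B,hash)→4040, (B,nl)→5020 …(+1); best=430 via (B,nl_idx)
  {AC}: card=20; try (C,nl_idx)→140, (C,hash)→240, (A,hash)→240, (C,merge)→260, (A,merge)→260, (C,nl)→420 …(+1); best=140 via (C,nl_idx)
  {ABC}: card=250; try (B,nl_idx)→550, (C,hash)→880, (C,nl_idx)→1930, (B,merge)→2510, (C,merge)→2800, (B,hash)→4160 …(+2); best=550 via (B,nl_idx)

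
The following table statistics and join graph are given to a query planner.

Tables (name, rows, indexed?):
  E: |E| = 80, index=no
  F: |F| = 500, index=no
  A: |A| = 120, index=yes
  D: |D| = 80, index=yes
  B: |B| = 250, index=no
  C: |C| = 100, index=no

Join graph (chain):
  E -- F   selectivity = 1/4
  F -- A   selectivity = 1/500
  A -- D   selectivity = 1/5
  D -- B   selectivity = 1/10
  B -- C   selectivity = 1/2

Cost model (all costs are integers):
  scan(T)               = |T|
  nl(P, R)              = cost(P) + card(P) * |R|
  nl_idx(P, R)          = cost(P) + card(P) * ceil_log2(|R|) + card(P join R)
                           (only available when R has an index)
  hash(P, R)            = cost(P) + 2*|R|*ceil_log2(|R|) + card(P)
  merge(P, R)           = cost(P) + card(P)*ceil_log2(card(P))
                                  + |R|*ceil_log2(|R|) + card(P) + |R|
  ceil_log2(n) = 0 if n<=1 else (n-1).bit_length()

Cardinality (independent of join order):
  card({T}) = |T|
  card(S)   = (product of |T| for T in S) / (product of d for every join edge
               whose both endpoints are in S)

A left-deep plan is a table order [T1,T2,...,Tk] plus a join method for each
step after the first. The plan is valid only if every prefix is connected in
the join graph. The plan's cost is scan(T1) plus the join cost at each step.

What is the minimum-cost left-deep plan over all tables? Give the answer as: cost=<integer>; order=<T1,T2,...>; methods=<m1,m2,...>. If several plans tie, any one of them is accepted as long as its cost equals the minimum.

Selinger DP (subsets sized 1..n):
  {E}: scan cost=80, card=80
  {F}: scan cost=500, card=500
  {A}: scan cost=120, card=120
  {D}: scan cost=80, card=80
  {B}: scan cost=250, card=250
  {C}: scan cost=100, card=100
  {EF}: card=10000; try (E,hash)→2120, (F,merge)→5720, (E,merge)→6140, (F,hash)→9160, (F,nl)→40080, (E,nl)→40500; best=2120 via (E,hash)
  {AF}: card=120; try (A,hash)→2680, (A,nl_idx)→4120, (F,merge)→6080, (A,merge)→6460, (F,hash)→9240, (F,nl)→60120 …(+1); best=2680 via (A,hash)
  {AD}: card=1920; try (D,hash)→1360, (A,merge)→1680, (D,merge)→1720, (A,hash)→1840, (A,nl_idx)→2560, (D,nl_idx)→2880 …(+2); best=1360 via (D,hash)
  {BD}: card=2000; try (D,hash)→1620, (B,merge)→2970, (D,merge)→3140, (D,nl_idx)→4000, (B,hash)→4160, (B,nl)→20080 …(+1); best=1620 via (D,hash)
  {BC}: card=12500; try (C,hash)→1900, (B,merge)→3150, (C,merge)→3300, (B,hash)→4200, (B,nl)→25100, (C,nl)→25250; best=1900 via (C,hash)
  {AEF}: card=2400; try (E,hash)→3920, (E,merge)→4280, (E,nl)→12280, (A,hash)→13800, (A,nl_idx)→74520, (A,merge)→153080 …(+1); best=3920 via (E,hash)
  {ADF}: card=1920; try (D,hash)→3920, (D,merge)→4280, (D,nl_idx)→5440, (F,hash)→12280, (D,nl)→12280, (F,merge)→29400 …(+1); best=3920 via (D,hash)
  {ABD}: card=48000; try (A,hash)→5300, (B,hash)→7280, (A,merge)→26580, (B,merge)→26650, (A,nl_idx)→63620, (A,nl)→241620 …(+1); best=5300 via (A,hash)
  {BCD}: card=100000; try (C,hash)→5020, (D,hash)→15520, (C,merge)→26420, (D,nl_idx)→189400, (D,merge)→190040, (C,nl)→201620 …(+1); best=5020 via (C,hash)
  {ADEF}: card=38400; try (E,hash)→6960, (D,hash)→7440, (E,merge)→27600, (D,merge)→35760, (D,nl_idx)→59120, (E,nl)→157520 …(+1); best=6960 via (E,hash)
  {ABDF}: card=48000; try (B,hash)→9840, (B,merge)→29210, (F,hash)→62300, (B,nl)→483920, (F,merge)→826300, (F,nl)→24005300; best=9840 via (B,hash)
  {ABCD}: card=2400000; try (C,hash)→54700, (A,hash)→106700, (C,merge)→822100, (A,merge)→1805980, (A,nl_idx)→3105020, (C,nl)→4805300 …(+1); best=54700 via (C,hash)
  {ABDEF}: card=960000; try (B,hash)→49360, (E,hash)→58960, (B,merge)→662010, (E,merge)→826480, (E,nl)→3849840, (B,nl)→9606960; best=49360 via (B,hash)
  {ABCDF}: card=2400000; try (C,hash)→59240, (C,merge)→826640, (F,hash)→2463700, (C,nl)→4809840, (F,merge)→55259700, (F,nl)→1200054700; best=59240 via (C,hash)
  {ABCDEF}: card=48000000; try (C,hash)→1010760, (E,hash)→2460360, (C,merge)→20210160, (E,merge)→55259880, (C,nl)→96049360, (E,nl)→192059240; best=1010760 via (C,hash)

cost=1010760; order=F,A,D,E,B,C; methods=hash,hash,hash,hash,hash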